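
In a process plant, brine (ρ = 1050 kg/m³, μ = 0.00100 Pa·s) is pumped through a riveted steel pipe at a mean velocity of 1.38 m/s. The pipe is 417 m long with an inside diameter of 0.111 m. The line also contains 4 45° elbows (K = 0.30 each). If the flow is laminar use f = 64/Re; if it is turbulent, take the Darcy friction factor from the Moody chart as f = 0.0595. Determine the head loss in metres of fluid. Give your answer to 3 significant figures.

Reynolds number Re = ρVD/μ = 1050 · 1.38 · 0.111 / 0.001 = 1.608e+05.
Re > 4000 → turbulent; use the Moody-chart value f = 0.0595.
Total minor-loss coefficient ΣK = 4·0.3 = 1.2.
ΔP = [f·L/D + ΣK]·(ρV²/2) = [0.0595·417/0.111 + 1.2]·(1050·1.38²/2) = [223.5 + 1.2]·999.8 = 2.247e+05 Pa.
Head loss h_f = ΔP/(ρg) = 2.247e+05/(1050·9.81) = 21.8 m.

h_f ≈ 21.8 m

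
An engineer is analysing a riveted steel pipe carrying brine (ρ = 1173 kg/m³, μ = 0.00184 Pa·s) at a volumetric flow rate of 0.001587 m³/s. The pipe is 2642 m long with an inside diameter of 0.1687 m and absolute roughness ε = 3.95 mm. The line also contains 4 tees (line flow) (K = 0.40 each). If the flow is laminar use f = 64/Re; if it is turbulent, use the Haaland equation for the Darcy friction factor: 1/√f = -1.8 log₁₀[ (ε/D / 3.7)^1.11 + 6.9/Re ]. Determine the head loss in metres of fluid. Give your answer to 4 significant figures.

Cross-sectional area A = πD²/4 = π(0.1687)²/4 = 0.02235 m²; mean velocity V = Q/A = 0.001587/0.02235 = 0.071 m/s.
Reynolds number Re = ρVD/μ = 1173 · 0.071 · 0.1687 / 0.00184 = 7636.
Re > 4000 → turbulent. Relative roughness ε/D = 0.00395/0.1687 = 0.0234. Haaland: 1/√f = -1.8 log₁₀[(0.0234/3.7)^1.11 + 6.9/7636] = -1.8 log₁₀[0.00363 + 0.000904] = 4.219, so f = 0.05618.
Total minor-loss coefficient ΣK = 4·0.4 = 1.6.
ΔP = [f·L/D + ΣK]·(ρV²/2) = [0.05618·2642/0.1687 + 1.6]·(1173·0.071²/2) = [879.8 + 1.6]·2.957 = 2606 Pa.
Head loss h_f = ΔP/(ρg) = 2606/(1173·9.81) = 0.2265 m.

h_f ≈ 0.2265 m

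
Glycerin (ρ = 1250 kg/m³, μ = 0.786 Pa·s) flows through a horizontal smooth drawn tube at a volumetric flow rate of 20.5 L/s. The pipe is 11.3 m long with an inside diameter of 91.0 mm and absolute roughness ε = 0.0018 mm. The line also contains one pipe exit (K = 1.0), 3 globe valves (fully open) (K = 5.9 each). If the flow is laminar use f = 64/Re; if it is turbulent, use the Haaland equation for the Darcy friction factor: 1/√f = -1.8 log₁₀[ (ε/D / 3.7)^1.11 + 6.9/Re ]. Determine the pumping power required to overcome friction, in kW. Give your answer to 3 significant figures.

Q = 20.5 L/s = 20.5/1000 = 0.0205 m³/s.
Cross-sectional area A = πD²/4 = π(0.091)²/4 = 0.006504 m²; mean velocity V = Q/A = 0.0205/0.006504 = 3.152 m/s.
Reynolds number Re = ρVD/μ = 1250 · 3.152 · 0.091 / 0.786 = 456.2.
Re < 2300 → laminar flow, so f = 64/Re = 64/456.2 = 0.1403 (the turbulent correlation is not needed).
Total minor-loss coefficient ΣK = 1·1 + 3·5.9 = 18.7.
ΔP = [f·L/D + ΣK]·(ρV²/2) = [0.1403·11.3/0.091 + 18.7]·(1250·3.152²/2) = [17.42 + 18.7]·6209 = 2.243e+05 Pa.
Pumping power P = QΔP = 0.0205·2.243e+05 = 4598 W = 4.60 kW.

P ≈ 4.60 kW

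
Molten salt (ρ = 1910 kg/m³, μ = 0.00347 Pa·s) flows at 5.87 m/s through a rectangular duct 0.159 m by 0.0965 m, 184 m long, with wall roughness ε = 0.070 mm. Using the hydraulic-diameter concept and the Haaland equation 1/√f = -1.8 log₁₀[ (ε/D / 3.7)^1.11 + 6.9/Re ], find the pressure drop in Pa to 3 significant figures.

ΔP ≈ 922000 Pa

Hydraulic diameter D_h = 4A/P = 4·(0.159·0.0965)/(2·(0.159+0.0965)) = 0.06137/0.511 = 0.1201 m.
Re = ρVD_h/μ = 1910·5.87·0.1201/0.00347 = 3.881e+05.
ε/D_h = 7e-05/0.1201 = 0.000583; Haaland gives 1/√f = -1.8 log₁₀[6.01e-05+1.78e-05] = 7.395, so f = 0.01829.
ΔP = f(L/D_h)(ρV²/2) = 0.01829·184/0.1201·3.291e+04 = 9.218e+05 Pa.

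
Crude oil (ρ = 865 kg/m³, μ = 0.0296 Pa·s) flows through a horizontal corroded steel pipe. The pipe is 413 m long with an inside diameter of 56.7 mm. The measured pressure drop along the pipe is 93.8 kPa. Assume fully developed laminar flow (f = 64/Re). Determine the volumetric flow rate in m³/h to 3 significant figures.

For laminar flow, f = 64/Re with Re = ρVD/μ, so Darcy-Weisbach reduces to ΔP = 32μLV/D². Solving for V: V = ΔP·D²/(32μL) = 9.38e+04·(0.0567)²/(32·0.0296·413) = 0.7709 m/s.
Check: Re = ρVD/μ = 865·0.7709·0.0567/0.0296 = 1277 < 2300, so the laminar assumption holds.
Q = V·A = 0.7709·(π/4·0.0567²) = 0.001946 m³/s = 7.01 m³/h.

Q ≈ 7.01 m³/h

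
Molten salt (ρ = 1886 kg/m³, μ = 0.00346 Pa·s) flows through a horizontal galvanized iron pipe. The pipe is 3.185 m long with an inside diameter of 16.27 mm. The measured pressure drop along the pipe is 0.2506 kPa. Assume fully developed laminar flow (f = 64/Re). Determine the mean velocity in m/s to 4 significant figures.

V ≈ 0.1881 m/s

For laminar flow, f = 64/Re with Re = ρVD/μ, so Darcy-Weisbach reduces to ΔP = 32μLV/D². Solving for V: V = ΔP·D²/(32μL) = 250.6·(0.01627)²/(32·0.00346·3.185) = 0.1881 m/s.
Check: Re = ρVD/μ = 1886·0.1881·0.01627/0.00346 = 1668 < 2300, so the laminar assumption holds.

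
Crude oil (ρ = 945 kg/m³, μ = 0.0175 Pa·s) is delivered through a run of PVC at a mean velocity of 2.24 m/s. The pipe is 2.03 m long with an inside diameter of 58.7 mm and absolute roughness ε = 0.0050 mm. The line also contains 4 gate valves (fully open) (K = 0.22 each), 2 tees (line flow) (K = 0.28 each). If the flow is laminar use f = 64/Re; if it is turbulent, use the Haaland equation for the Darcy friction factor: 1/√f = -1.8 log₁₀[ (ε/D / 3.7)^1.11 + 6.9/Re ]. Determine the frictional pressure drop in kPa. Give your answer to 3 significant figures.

Reynolds number Re = ρVD/μ = 945 · 2.24 · 0.0587 / 0.0175 = 7100.
Re > 4000 → turbulent. Relative roughness ε/D = 5e-06/0.0587 = 8.52e-05. Haaland: 1/√f = -1.8 log₁₀[(8.52e-05/3.7)^1.11 + 6.9/7100] = -1.8 log₁₀[7.11e-06 + 0.000972] = 5.417, so f = 0.03408.
Total minor-loss coefficient ΣK = 4·0.22 + 2·0.28 = 1.44.
ΔP = [f·L/D + ΣK]·(ρV²/2) = [0.03408·2.03/0.0587 + 1.44]·(945·2.24²/2) = [1.179 + 1.44]·2371 = 6208 Pa.
ΔP = 6208 Pa = 6.21 kPa.

ΔP ≈ 6.21 kPa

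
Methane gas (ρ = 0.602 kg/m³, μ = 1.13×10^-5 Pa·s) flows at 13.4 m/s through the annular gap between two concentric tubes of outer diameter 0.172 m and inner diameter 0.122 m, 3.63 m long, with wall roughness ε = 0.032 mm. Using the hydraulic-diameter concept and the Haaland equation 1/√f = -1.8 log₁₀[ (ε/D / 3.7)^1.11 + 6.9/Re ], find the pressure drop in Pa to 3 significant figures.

ΔP ≈ 94.2 Pa

Hydraulic diameter D_h = 4A/P = D_o - D_i = 0.172 - 0.122 = 0.05 m.
Re = ρVD_h/μ = 0.602·13.4·0.05/1.13e-05 = 3.569e+04.
ε/D_h = 3.2e-05/0.05 = 0.00064; Haaland gives 1/√f = -1.8 log₁₀[6.67e-05+0.000193] = 6.453, so f = 0.02401.
ΔP = f(L/D_h)(ρV²/2) = 0.02401·3.63/0.05·54.05 = 94.23 Pa.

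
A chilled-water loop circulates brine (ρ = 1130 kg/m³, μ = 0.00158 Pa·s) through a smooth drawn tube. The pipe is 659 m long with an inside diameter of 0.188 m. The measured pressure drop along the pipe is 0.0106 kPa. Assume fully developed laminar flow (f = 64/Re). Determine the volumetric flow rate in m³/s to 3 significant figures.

Q ≈ 3.12×10^-4 m³/s

For laminar flow, f = 64/Re with Re = ρVD/μ, so Darcy-Weisbach reduces to ΔP = 32μLV/D². Solving for V: V = ΔP·D²/(32μL) = 10.6·(0.188)²/(32·0.00158·659) = 0.01124 m/s.
Check: Re = ρVD/μ = 1130·0.01124·0.188/0.00158 = 1512 < 2300, so the laminar assumption holds.
Q = V·A = 0.01124·(π/4·0.188²) = 0.0003121 m³/s = 3.12×10^-4 m³/s.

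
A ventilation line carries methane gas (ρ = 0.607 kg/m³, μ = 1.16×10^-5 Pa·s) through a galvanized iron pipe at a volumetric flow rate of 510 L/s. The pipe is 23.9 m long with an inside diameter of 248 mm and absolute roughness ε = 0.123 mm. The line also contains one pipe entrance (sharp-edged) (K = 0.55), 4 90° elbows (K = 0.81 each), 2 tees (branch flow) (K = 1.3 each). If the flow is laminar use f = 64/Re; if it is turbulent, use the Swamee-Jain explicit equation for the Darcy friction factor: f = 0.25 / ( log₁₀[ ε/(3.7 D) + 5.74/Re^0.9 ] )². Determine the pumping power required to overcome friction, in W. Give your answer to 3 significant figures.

P ≈ 143 W

Q = 510 L/s = 510/1000 = 0.51 m³/s.
Cross-sectional area A = πD²/4 = π(0.248)²/4 = 0.04831 m²; mean velocity V = Q/A = 0.51/0.04831 = 10.56 m/s.
Reynolds number Re = ρVD/μ = 0.607 · 10.56 · 0.248 / 1.16e-05 = 1.37e+05.
Re > 4000 → turbulent. Relative roughness ε/D = 0.000123/0.248 = 0.000496. Swamee-Jain: f = 0.25/(log₁₀[0.000496/3.7 + 5.74/1.37e+05^0.9])² = 0.25/(log₁₀[0.000134 + 0.000137])² = 0.25/(-3.567)² = 0.01964.
Total minor-loss coefficient ΣK = 1·0.55 + 4·0.81 + 2·1.3 = 6.39.
ΔP = [f·L/D + ΣK]·(ρV²/2) = [0.01964·23.9/0.248 + 6.39]·(0.607·10.56²/2) = [1.893 + 6.39]·33.83 = 280.2 Pa.
Pumping power P = QΔP = 0.51·280.2 = 142.9 W = 143 W.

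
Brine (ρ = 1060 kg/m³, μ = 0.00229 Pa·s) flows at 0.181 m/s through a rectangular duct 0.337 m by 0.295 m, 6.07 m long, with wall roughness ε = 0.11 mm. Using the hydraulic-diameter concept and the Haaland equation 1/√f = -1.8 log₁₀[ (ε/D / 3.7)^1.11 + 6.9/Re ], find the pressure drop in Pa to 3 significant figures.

ΔP ≈ 8.30 Pa

Hydraulic diameter D_h = 4A/P = 4·(0.337·0.295)/(2·(0.337+0.295)) = 0.3977/1.264 = 0.3146 m.
Re = ρVD_h/μ = 1060·0.181·0.3146/0.00229 = 2.636e+04.
ε/D_h = 0.00011/0.3146 = 0.00035; Haaland gives 1/√f = -1.8 log₁₀[3.41e-05+0.000262] = 6.352, so f = 0.02478.
ΔP = f(L/D_h)(ρV²/2) = 0.02478·6.07/0.3146·17.36 = 8.303 Pa.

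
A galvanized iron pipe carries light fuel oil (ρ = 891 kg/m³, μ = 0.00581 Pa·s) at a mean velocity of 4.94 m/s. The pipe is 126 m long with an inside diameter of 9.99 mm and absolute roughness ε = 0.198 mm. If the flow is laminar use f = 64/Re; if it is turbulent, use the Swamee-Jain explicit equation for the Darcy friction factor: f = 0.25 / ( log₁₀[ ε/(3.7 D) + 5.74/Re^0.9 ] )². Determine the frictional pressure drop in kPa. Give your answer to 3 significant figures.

ΔP ≈ 7470 kPa

Reynolds number Re = ρVD/μ = 891 · 4.94 · 0.00999 / 0.00581 = 7568.
Re > 4000 → turbulent. Relative roughness ε/D = 0.000198/0.00999 = 0.0198. Swamee-Jain: f = 0.25/(log₁₀[0.0198/3.7 + 5.74/7568^0.9])² = 0.25/(log₁₀[0.00536 + 0.00185])² = 0.25/(-2.142)² = 0.05448.
Darcy-Weisbach: ΔP = f(L/D)(ρV²/2) = 0.05448·(126/0.00999)·(891·4.94²/2) = 0.05448·1.261e+04·1.087e+04 = 7.471e+06 Pa.
ΔP = 7.471e+06 Pa = 7470 kPa.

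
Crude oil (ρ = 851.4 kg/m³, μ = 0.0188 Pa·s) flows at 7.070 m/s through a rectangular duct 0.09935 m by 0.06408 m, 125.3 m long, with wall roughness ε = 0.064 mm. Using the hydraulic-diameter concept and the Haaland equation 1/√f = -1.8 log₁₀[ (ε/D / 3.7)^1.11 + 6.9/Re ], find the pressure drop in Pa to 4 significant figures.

ΔP ≈ 893500 Pa

Hydraulic diameter D_h = 4A/P = 4·(0.09935·0.06408)/(2·(0.09935+0.06408)) = 0.02547/0.3269 = 0.07791 m.
Re = ρVD_h/μ = 851.4·7.07·0.07791/0.0188 = 2.495e+04.
ε/D_h = 6.4e-05/0.07791 = 0.000821; Haaland gives 1/√f = -1.8 log₁₀[8.8e-05+0.000277] = 6.189, so f = 0.02611.
ΔP = f(L/D_h)(ρV²/2) = 0.02611·125.3/0.07791·2.128e+04 = 8.935e+05 Pa.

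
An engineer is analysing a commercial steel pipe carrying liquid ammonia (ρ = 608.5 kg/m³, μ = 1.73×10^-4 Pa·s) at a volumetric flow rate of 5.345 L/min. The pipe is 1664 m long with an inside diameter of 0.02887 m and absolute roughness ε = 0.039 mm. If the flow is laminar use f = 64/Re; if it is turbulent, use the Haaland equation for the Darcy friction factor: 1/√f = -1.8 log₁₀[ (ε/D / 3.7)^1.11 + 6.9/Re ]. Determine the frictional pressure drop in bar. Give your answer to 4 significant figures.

ΔP ≈ 0.09877 bar

Q = 5.345 L/min = 5.345/60000 = 8.908e-05 m³/s.
Cross-sectional area A = πD²/4 = π(0.02887)²/4 = 0.0006546 m²; mean velocity V = Q/A = 8.908e-05/0.0006546 = 0.1361 m/s.
Reynolds number Re = ρVD/μ = 608.5 · 0.1361 · 0.02887 / 0.000173 = 1.382e+04.
Re > 4000 → turbulent. Relative roughness ε/D = 3.9e-05/0.02887 = 0.00135. Haaland: 1/√f = -1.8 log₁₀[(0.00135/3.7)^1.11 + 6.9/1.382e+04] = -1.8 log₁₀[0.000153 + 0.000499] = 5.734, so f = 0.03041.
Darcy-Weisbach: ΔP = f(L/D)(ρV²/2) = 0.03041·(1664/0.02887)·(608.5·0.1361²/2) = 0.03041·5.764e+04·5.635 = 9877 Pa.
ΔP = 9877 Pa = 0.09877 bar.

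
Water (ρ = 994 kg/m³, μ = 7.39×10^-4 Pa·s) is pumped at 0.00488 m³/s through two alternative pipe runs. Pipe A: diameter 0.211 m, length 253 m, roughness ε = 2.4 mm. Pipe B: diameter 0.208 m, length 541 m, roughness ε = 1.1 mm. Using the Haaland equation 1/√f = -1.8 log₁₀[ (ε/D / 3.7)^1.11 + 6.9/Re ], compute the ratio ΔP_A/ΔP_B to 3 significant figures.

Pipe A: V = Q/A = 0.00488/0.03497 = 0.1396 m/s; Re = 3.961e+04; ε/D = 0.0114; Haaland → f = 0.04098; ΔP_A = f(L/D)(ρV²/2) = 475.6 Pa.
Pipe B: V = Q/A = 0.00488/0.03398 = 0.1436 m/s; Re = 4.018e+04; ε/D = 0.00529; Haaland → f = 0.03292; ΔP_B = f(L/D)(ρV²/2) = 877.7 Pa.
ΔP_A/ΔP_B = 475.6/877.7 = 0.542.

ΔP_A/ΔP_B ≈ 0.542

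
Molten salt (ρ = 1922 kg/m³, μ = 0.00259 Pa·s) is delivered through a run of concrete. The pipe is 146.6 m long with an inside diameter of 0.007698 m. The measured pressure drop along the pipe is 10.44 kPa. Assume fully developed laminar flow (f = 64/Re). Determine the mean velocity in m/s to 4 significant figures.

For laminar flow, f = 64/Re with Re = ρVD/μ, so Darcy-Weisbach reduces to ΔP = 32μLV/D². Solving for V: V = ΔP·D²/(32μL) = 1.044e+04·(0.007698)²/(32·0.00259·146.6) = 0.05092 m/s.
Check: Re = ρVD/μ = 1922·0.05092·0.007698/0.00259 = 290.9 < 2300, so the laminar assumption holds.

V ≈ 0.05092 m/s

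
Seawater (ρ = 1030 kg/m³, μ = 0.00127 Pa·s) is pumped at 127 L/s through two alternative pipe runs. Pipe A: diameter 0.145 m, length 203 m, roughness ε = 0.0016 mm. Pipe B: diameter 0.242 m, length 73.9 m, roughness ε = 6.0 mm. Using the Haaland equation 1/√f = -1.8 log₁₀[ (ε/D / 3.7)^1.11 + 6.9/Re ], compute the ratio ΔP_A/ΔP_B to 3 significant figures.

ΔP_A/ΔP_B ≈ 8.02

Pipe A: V = Q/A = 0.127/0.01651 = 7.691 m/s; Re = 9.044e+05; ε/D = 1.1e-05; Haaland → f = 0.01197; ΔP_A = f(L/D)(ρV²/2) = 5.106e+05 Pa.
Pipe B: V = Q/A = 0.127/0.046 = 2.761 m/s; Re = 5.419e+05; ε/D = 0.0248; Haaland → f = 0.05307; ΔP_B = f(L/D)(ρV²/2) = 6.363e+04 Pa.
ΔP_A/ΔP_B = 5.106e+05/6.363e+04 = 8.02.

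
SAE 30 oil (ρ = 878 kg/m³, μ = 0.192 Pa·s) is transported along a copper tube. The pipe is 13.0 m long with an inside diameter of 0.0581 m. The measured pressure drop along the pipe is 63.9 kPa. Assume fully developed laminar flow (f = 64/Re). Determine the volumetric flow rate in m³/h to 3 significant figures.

Q ≈ 25.8 m³/h

For laminar flow, f = 64/Re with Re = ρVD/μ, so Darcy-Weisbach reduces to ΔP = 32μLV/D². Solving for V: V = ΔP·D²/(32μL) = 6.39e+04·(0.0581)²/(32·0.192·13) = 2.701 m/s.
Check: Re = ρVD/μ = 878·2.701·0.0581/0.192 = 717.5 < 2300, so the laminar assumption holds.
Q = V·A = 2.701·(π/4·0.0581²) = 0.00716 m³/s = 25.8 m³/h.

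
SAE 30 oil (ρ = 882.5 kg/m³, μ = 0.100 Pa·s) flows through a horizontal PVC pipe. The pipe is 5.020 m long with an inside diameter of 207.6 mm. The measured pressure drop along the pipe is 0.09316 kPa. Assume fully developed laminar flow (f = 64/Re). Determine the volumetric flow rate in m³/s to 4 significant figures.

Q ≈ 0.008460 m³/s

For laminar flow, f = 64/Re with Re = ρVD/μ, so Darcy-Weisbach reduces to ΔP = 32μLV/D². Solving for V: V = ΔP·D²/(32μL) = 93.16·(0.2076)²/(32·0.1·5.02) = 0.2499 m/s.
Check: Re = ρVD/μ = 882.5·0.2499·0.2076/0.1 = 457.9 < 2300, so the laminar assumption holds.
Q = V·A = 0.2499·(π/4·0.2076²) = 0.00846 m³/s = 0.008460 m³/s.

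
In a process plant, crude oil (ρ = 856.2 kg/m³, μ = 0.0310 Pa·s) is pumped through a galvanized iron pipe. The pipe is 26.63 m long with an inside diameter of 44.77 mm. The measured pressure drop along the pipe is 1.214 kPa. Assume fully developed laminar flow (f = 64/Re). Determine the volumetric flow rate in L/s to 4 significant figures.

Q ≈ 0.1450 L/s

For laminar flow, f = 64/Re with Re = ρVD/μ, so Darcy-Weisbach reduces to ΔP = 32μLV/D². Solving for V: V = ΔP·D²/(32μL) = 1214·(0.04477)²/(32·0.031·26.63) = 0.09211 m/s.
Check: Re = ρVD/μ = 856.2·0.09211·0.04477/0.031 = 113.9 < 2300, so the laminar assumption holds.
Q = V·A = 0.09211·(π/4·0.04477²) = 0.000145 m³/s = 0.1450 L/s.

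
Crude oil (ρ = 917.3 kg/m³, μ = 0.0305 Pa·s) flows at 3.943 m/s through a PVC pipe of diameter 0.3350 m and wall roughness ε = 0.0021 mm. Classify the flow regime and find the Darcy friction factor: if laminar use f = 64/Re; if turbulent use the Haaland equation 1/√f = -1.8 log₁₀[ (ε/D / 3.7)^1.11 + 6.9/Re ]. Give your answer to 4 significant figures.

Re = ρVD/μ = 917.3·3.943·0.335/0.0305 = 3.973e+04.
Re > 4000 → turbulent. ε/D = 2.1e-06/0.335 = 6.27e-06; Haaland: 1/√f = -1.8 log₁₀[3.93e-07 + 0.000174] = 6.767, so f = 0.02184.

f ≈ 0.02184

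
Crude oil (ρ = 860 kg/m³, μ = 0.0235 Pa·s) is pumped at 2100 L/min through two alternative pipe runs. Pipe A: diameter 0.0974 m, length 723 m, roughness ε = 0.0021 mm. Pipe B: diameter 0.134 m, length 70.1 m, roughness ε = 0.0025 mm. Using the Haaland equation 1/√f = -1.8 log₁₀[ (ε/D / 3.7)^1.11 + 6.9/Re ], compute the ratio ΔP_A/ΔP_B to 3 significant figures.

ΔP_A/ΔP_B ≈ 46.8

Pipe A: V = Q/A = 0.035/0.007451 = 4.697 m/s; Re = 1.674e+04; ε/D = 2.16e-05; Haaland → f = 0.02696; ΔP_A = f(L/D)(ρV²/2) = 1.899e+06 Pa.
Pipe B: V = Q/A = 0.035/0.0141 = 2.482 m/s; Re = 1.217e+04; ε/D = 1.87e-05; Haaland → f = 0.0293; ΔP_B = f(L/D)(ρV²/2) = 4.06e+04 Pa.
ΔP_A/ΔP_B = 1.899e+06/4.06e+04 = 46.8.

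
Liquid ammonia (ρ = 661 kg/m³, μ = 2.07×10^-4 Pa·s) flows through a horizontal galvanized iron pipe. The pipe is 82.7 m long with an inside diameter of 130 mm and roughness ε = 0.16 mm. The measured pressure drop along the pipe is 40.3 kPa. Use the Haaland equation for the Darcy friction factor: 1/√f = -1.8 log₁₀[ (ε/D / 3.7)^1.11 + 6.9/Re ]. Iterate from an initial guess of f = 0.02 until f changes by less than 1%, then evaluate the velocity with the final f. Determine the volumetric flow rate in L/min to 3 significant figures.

Rearranging Darcy-Weisbach: V = √(2·ΔP·D/(f·L·ρ)). With ε/D = 0.00016/0.13 = 0.00123, iterate starting from f = 0.02:
  f = 0.02 → V = √(2·4.03e+04·0.13/(0.02·82.7·661)) = 3.096 m/s; Re = ρVD/μ = 1.285e+06; f → 0.02089
  f = 0.02089 → V = 3.029 m/s; Re = 1.258e+06; f → 0.02089
Converged (Δf/f < 1%). With the final f = 0.02089: V = √(2·4.03e+04·0.13/(0.02089·82.7·661)) = 3.029 m/s.
Q = V·A = 3.029·(π/4·0.13²) = 0.0402 m³/s = 2410 L/min.

Q ≈ 2410 L/min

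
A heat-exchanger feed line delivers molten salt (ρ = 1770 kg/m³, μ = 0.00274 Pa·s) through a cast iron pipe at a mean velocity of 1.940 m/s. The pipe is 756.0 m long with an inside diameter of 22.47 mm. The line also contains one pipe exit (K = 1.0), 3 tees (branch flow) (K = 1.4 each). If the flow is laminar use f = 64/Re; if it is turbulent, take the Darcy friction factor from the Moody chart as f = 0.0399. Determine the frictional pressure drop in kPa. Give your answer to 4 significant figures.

ΔP ≈ 4489 kPa

Reynolds number Re = ρVD/μ = 1770 · 1.94 · 0.02247 / 0.00274 = 2.816e+04.
Re > 4000 → turbulent; use the Moody-chart value f = 0.0399.
Total minor-loss coefficient ΣK = 1·1 + 3·1.4 = 5.2.
ΔP = [f·L/D + ΣK]·(ρV²/2) = [0.0399·756/0.02247 + 5.2]·(1770·1.94²/2) = [1342 + 5.2]·3331 = 4.489e+06 Pa.
ΔP = 4.489e+06 Pa = 4489 kPa.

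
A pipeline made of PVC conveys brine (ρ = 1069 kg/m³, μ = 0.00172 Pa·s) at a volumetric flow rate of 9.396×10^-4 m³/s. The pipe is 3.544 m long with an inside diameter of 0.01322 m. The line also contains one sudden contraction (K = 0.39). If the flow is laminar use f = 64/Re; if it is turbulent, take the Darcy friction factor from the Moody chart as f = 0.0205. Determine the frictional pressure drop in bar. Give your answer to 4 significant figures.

Cross-sectional area A = πD²/4 = π(0.01322)²/4 = 0.0001373 m²; mean velocity V = Q/A = 0.0009396/0.0001373 = 6.845 m/s.
Reynolds number Re = ρVD/μ = 1069 · 6.845 · 0.01322 / 0.00172 = 5.624e+04.
Re > 4000 → turbulent; use the Moody-chart value f = 0.0205.
Total minor-loss coefficient ΣK = 1·0.39 = 0.39.
ΔP = [f·L/D + ΣK]·(ρV²/2) = [0.0205·3.544/0.01322 + 0.39]·(1069·6.845²/2) = [5.496 + 0.39]·2.505e+04 = 1.474e+05 Pa.
ΔP = 1.474e+05 Pa = 1.474 bar.

ΔP ≈ 1.474 bar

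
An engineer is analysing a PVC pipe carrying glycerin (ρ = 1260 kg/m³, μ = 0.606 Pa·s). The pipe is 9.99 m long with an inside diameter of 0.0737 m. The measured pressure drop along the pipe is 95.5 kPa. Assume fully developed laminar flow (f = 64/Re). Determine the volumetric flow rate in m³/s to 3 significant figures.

For laminar flow, f = 64/Re with Re = ρVD/μ, so Darcy-Weisbach reduces to ΔP = 32μLV/D². Solving for V: V = ΔP·D²/(32μL) = 9.55e+04·(0.0737)²/(32·0.606·9.99) = 2.678 m/s.
Check: Re = ρVD/μ = 1260·2.678·0.0737/0.606 = 410.3 < 2300, so the laminar assumption holds.
Q = V·A = 2.678·(π/4·0.0737²) = 0.01142 m³/s = 0.0114 m³/s.

Q ≈ 0.0114 m³/s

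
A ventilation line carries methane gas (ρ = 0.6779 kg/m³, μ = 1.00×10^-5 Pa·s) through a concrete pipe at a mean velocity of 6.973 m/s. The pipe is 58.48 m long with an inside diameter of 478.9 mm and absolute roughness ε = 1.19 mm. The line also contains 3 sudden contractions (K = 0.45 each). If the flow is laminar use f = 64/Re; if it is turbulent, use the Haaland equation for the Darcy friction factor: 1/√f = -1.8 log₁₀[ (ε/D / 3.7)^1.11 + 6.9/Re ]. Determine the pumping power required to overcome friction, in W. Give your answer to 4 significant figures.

P ≈ 92.37 W

Reynolds number Re = ρVD/μ = 0.6779 · 6.973 · 0.4789 / 1e-05 = 2.264e+05.
Re > 4000 → turbulent. Relative roughness ε/D = 0.00119/0.4789 = 0.00248. Haaland: 1/√f = -1.8 log₁₀[(0.00248/3.7)^1.11 + 6.9/2.264e+05] = -1.8 log₁₀[0.000301 + 3.05e-05] = 6.264, so f = 0.02549.
Total minor-loss coefficient ΣK = 3·0.45 = 1.35.
ΔP = [f·L/D + ΣK]·(ρV²/2) = [0.02549·58.48/0.4789 + 1.35]·(0.6779·6.973²/2) = [3.112 + 1.35]·16.48 = 73.54 Pa.
Q = V·A = 6.973·0.1801 = 1.256 m³/s.
Pumping power P = QΔP = 1.256·73.54 = 92.368 W = 92.37 W.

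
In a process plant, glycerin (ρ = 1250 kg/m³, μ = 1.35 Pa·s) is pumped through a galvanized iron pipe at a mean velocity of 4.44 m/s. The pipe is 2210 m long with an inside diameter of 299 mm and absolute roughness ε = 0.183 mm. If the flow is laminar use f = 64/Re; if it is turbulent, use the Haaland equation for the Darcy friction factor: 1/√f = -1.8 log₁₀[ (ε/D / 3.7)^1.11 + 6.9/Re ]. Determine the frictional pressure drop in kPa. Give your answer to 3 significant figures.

Reynolds number Re = ρVD/μ = 1250 · 4.44 · 0.299 / 1.35 = 1229.
Re < 2300 → laminar flow, so f = 64/Re = 64/1229 = 0.05207 (the turbulent correlation is not needed).
Darcy-Weisbach: ΔP = f(L/D)(ρV²/2) = 0.05207·(2210/0.299)·(1250·4.44²/2) = 0.05207·7391·1.232e+04 = 4.742e+06 Pa.
ΔP = 4.742e+06 Pa = 4740 kPa.

ΔP ≈ 4740 kPa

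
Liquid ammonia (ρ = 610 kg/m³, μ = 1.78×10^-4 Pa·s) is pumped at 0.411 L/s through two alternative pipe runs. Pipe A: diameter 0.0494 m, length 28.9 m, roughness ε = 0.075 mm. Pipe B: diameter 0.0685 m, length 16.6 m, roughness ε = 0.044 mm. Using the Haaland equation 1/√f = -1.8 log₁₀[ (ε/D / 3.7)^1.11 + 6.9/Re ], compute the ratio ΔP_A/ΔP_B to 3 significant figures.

ΔP_A/ΔP_B ≈ 9.14

Pipe A: V = Q/A = 0.000411/0.001917 = 0.2144 m/s; Re = 3.63e+04; ε/D = 0.00152; Haaland → f = 0.0261; ΔP_A = f(L/D)(ρV²/2) = 214.1 Pa.
Pipe B: V = Q/A = 0.000411/0.003685 = 0.1115 m/s; Re = 2.618e+04; ε/D = 0.000642; Haaland → f = 0.02547; ΔP_B = f(L/D)(ρV²/2) = 23.42 Pa.
ΔP_A/ΔP_B = 214.1/23.42 = 9.14.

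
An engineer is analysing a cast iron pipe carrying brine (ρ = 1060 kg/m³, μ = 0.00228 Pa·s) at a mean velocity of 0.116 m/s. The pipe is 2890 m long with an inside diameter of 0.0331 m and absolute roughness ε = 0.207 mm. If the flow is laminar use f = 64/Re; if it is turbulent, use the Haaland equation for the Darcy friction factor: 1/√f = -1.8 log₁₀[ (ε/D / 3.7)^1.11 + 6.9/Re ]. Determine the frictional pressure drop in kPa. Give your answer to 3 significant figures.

Reynolds number Re = ρVD/μ = 1060 · 0.116 · 0.0331 / 0.00228 = 1785.
Re < 2300 → laminar flow, so f = 64/Re = 64/1785 = 0.03585 (the turbulent correlation is not needed).
Darcy-Weisbach: ΔP = f(L/D)(ρV²/2) = 0.03585·(2890/0.0331)·(1060·0.116²/2) = 0.03585·8.731e+04·7.132 = 2.232e+04 Pa.
ΔP = 2.232e+04 Pa = 22.3 kPa.

ΔP ≈ 22.3 kPa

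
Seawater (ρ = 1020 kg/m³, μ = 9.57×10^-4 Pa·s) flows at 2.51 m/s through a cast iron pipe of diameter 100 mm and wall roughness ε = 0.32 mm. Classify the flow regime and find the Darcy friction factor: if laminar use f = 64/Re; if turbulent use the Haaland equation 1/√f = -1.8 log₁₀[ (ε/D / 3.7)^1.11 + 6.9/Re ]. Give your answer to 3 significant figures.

f ≈ 0.0271

Re = ρVD/μ = 1020·2.51·0.1/0.000957 = 2.675e+05.
Re > 4000 → turbulent. ε/D = 0.00032/0.1 = 0.0032; Haaland: 1/√f = -1.8 log₁₀[0.000398 + 2.58e-05] = 6.071, so f = 0.02713.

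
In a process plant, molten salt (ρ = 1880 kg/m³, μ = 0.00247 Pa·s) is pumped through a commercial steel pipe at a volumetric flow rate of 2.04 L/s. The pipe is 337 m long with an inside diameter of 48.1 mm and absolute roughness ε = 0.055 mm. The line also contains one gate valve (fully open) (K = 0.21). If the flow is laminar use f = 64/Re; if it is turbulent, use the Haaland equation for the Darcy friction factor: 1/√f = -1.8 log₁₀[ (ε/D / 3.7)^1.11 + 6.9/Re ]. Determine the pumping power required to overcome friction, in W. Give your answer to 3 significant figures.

P ≈ 420 W

Q = 2.04 L/s = 2.04/1000 = 0.00204 m³/s.
Cross-sectional area A = πD²/4 = π(0.0481)²/4 = 0.001817 m²; mean velocity V = Q/A = 0.00204/0.001817 = 1.123 m/s.
Reynolds number Re = ρVD/μ = 1880 · 1.123 · 0.0481 / 0.00247 = 4.11e+04.
Re > 4000 → turbulent. Relative roughness ε/D = 5.5e-05/0.0481 = 0.00114. Haaland: 1/√f = -1.8 log₁₀[(0.00114/3.7)^1.11 + 6.9/4.11e+04] = -1.8 log₁₀[0.000127 + 0.000168] = 6.355, so f = 0.02476.
Total minor-loss coefficient ΣK = 1·0.21 = 0.21.
ΔP = [f·L/D + ΣK]·(ρV²/2) = [0.02476·337/0.0481 + 0.21]·(1880·1.123²/2) = [173.5 + 0.21]·1185 = 2.058e+05 Pa.
Pumping power P = QΔP = 0.00204·2.058e+05 = 419.9 W = 420 W.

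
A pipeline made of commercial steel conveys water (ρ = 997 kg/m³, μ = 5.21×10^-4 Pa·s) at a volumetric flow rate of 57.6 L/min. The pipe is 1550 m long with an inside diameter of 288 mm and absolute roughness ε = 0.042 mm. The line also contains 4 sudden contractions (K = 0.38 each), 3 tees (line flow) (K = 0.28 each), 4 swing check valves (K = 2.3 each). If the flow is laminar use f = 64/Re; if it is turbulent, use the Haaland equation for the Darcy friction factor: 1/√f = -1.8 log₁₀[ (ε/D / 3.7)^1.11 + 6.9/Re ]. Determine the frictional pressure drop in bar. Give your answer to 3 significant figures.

ΔP ≈ 2.04×10^-4 bar

Q = 57.6 L/min = 57.6/60000 = 0.00096 m³/s.
Cross-sectional area A = πD²/4 = π(0.288)²/4 = 0.06514 m²; mean velocity V = Q/A = 0.00096/0.06514 = 0.01474 m/s.
Reynolds number Re = ρVD/μ = 997 · 0.01474 · 0.288 / 0.000521 = 8122.
Re > 4000 → turbulent. Relative roughness ε/D = 4.2e-05/0.288 = 0.000146. Haaland: 1/√f = -1.8 log₁₀[(0.000146/3.7)^1.11 + 6.9/8122] = -1.8 log₁₀[1.29e-05 + 0.00085] = 5.516, so f = 0.03287.
Total minor-loss coefficient ΣK = 4·0.38 + 3·0.28 + 4·2.3 = 11.6.
ΔP = [f·L/D + ΣK]·(ρV²/2) = [0.03287·1550/0.288 + 11.6]·(997·0.01474²/2) = [176.9 + 11.6]·0.1083 = 20.4 Pa.
ΔP = 20.4 Pa = 2.04×10^-4 bar.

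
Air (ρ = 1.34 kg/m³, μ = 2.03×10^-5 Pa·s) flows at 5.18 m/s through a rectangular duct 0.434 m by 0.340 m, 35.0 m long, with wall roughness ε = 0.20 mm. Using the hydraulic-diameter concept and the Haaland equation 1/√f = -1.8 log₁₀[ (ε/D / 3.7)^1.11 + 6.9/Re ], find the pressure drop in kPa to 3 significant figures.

ΔP ≈ 0.0323 kPa

Hydraulic diameter D_h = 4A/P = 4·(0.434·0.34)/(2·(0.434+0.34)) = 0.5902/1.548 = 0.3813 m.
Re = ρVD_h/μ = 1.34·5.18·0.3813/2.03e-05 = 1.304e+05.
ε/D_h = 0.0002/0.3813 = 0.000525; Haaland gives 1/√f = -1.8 log₁₀[5.35e-05+5.29e-05] = 7.151, so f = 0.01955.
ΔP = f(L/D_h)(ρV²/2) = 0.01955·35/0.3813·17.98 = 32.27 Pa.
ΔP = 0.0323 kPa.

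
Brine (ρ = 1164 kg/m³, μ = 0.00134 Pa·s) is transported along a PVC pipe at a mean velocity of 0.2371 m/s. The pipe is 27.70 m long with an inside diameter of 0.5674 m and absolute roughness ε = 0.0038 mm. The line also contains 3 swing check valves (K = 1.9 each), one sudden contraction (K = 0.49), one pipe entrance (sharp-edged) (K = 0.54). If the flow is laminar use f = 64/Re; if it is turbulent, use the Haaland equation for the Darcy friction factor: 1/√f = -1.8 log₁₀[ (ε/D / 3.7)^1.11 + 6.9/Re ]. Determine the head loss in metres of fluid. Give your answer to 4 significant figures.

h_f ≈ 0.02170 m

Reynolds number Re = ρVD/μ = 1164 · 0.2371 · 0.5674 / 0.00134 = 1.169e+05.
Re > 4000 → turbulent. Relative roughness ε/D = 3.8e-06/0.5674 = 6.7e-06. Haaland: 1/√f = -1.8 log₁₀[(6.7e-06/3.7)^1.11 + 6.9/1.169e+05] = -1.8 log₁₀[4.23e-07 + 5.9e-05] = 7.606, so f = 0.01728.
Total minor-loss coefficient ΣK = 3·1.9 + 1·0.49 + 1·0.54 = 6.73.
ΔP = [f·L/D + ΣK]·(ρV²/2) = [0.01728·27.7/0.5674 + 6.73]·(1164·0.2371²/2) = [0.8438 + 6.73]·32.72 = 247.8 Pa.
Head loss h_f = ΔP/(ρg) = 247.8/(1164·9.81) = 0.02170 m.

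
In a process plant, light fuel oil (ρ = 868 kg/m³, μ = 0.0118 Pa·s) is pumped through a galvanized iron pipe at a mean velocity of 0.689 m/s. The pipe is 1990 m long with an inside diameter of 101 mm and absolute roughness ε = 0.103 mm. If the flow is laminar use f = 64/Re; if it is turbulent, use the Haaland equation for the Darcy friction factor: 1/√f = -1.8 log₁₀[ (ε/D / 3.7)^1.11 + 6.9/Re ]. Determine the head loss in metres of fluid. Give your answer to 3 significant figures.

h_f ≈ 18.3 m

Reynolds number Re = ρVD/μ = 868 · 0.689 · 0.101 / 0.0118 = 5119.
Re > 4000 → turbulent. Relative roughness ε/D = 0.000103/0.101 = 0.00102. Haaland: 1/√f = -1.8 log₁₀[(0.00102/3.7)^1.11 + 6.9/5119] = -1.8 log₁₀[0.000112 + 0.00135] = 5.104, so f = 0.03838.
Darcy-Weisbach: ΔP = f(L/D)(ρV²/2) = 0.03838·(1990/0.101)·(868·0.689²/2) = 0.03838·1.97e+04·206 = 1.558e+05 Pa.
Head loss h_f = ΔP/(ρg) = 1.558e+05/(868·9.81) = 18.3 m.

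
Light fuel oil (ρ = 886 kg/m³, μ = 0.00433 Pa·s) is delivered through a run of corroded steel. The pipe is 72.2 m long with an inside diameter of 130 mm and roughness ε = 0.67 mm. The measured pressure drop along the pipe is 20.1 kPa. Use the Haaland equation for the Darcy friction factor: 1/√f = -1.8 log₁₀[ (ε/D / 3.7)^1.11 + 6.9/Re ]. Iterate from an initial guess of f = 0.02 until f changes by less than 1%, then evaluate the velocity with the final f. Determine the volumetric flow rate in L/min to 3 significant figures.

Q ≈ 1260 L/min

Rearranging Darcy-Weisbach: V = √(2·ΔP·D/(f·L·ρ)). With ε/D = 0.00067/0.13 = 0.00515, iterate starting from f = 0.02:
  f = 0.02 → V = √(2·2.01e+04·0.13/(0.02·72.2·886)) = 2.021 m/s; Re = ρVD/μ = 5.376e+04; f → 0.03223
  f = 0.03223 → V = 1.592 m/s; Re = 4.235e+04; f → 0.03261
  f = 0.03261 → V = 1.583 m/s; Re = 4.21e+04; f → 0.03262
Converged (Δf/f < 1%). With the final f = 0.03262: V = √(2·2.01e+04·0.13/(0.03262·72.2·886)) = 1.583 m/s.
Q = V·A = 1.583·(π/4·0.13²) = 0.02101 m³/s = 1260 L/min.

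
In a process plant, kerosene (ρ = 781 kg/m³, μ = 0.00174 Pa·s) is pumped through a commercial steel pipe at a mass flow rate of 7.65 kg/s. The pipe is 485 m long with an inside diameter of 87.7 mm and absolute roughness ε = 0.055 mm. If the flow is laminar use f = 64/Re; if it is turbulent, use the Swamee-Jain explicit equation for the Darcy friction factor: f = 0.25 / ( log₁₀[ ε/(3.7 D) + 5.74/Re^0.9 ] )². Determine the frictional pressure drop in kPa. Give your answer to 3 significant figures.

ΔP ≈ 126 kPa

A = πD²/4 = π(0.0877)²/4 = 0.006041 m²; mean velocity V = ṁ/(ρA) = 7.65/(781 · 0.006041) = 1.622 m/s.
Reynolds number Re = ρVD/μ = 781 · 1.622 · 0.0877 / 0.00174 = 6.383e+04.
Re > 4000 → turbulent. Relative roughness ε/D = 5.5e-05/0.0877 = 0.000627. Swamee-Jain: f = 0.25/(log₁₀[0.000627/3.7 + 5.74/6.383e+04^0.9])² = 0.25/(log₁₀[0.000169 + 0.000272])² = 0.25/(-3.355)² = 0.02221.
Darcy-Weisbach: ΔP = f(L/D)(ρV²/2) = 0.02221·(485/0.0877)·(781·1.622²/2) = 0.02221·5530·1027 = 1.261e+05 Pa.
ΔP = 1.261e+05 Pa = 126 kPa.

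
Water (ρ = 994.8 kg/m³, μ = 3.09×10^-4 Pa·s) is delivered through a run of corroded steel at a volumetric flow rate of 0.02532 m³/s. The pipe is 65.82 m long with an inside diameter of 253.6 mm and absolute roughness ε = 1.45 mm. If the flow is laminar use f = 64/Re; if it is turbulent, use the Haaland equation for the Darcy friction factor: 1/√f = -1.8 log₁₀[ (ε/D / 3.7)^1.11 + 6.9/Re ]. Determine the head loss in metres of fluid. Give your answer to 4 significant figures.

Cross-sectional area A = πD²/4 = π(0.2536)²/4 = 0.05051 m²; mean velocity V = Q/A = 0.02532/0.05051 = 0.5013 m/s.
Reynolds number Re = ρVD/μ = 994.8 · 0.5013 · 0.2536 / 0.000309 = 4.093e+05.
Re > 4000 → turbulent. Relative roughness ε/D = 0.00145/0.2536 = 0.00572. Haaland: 1/√f = -1.8 log₁₀[(0.00572/3.7)^1.11 + 6.9/4.093e+05] = -1.8 log₁₀[0.000758 + 1.69e-05] = 5.599, so f = 0.0319.
Darcy-Weisbach: ΔP = f(L/D)(ρV²/2) = 0.0319·(65.82/0.2536)·(994.8·0.5013²/2) = 0.0319·259.5·125 = 1035 Pa.
Head loss h_f = ΔP/(ρg) = 1035/(994.8·9.81) = 0.1060 m.

h_f ≈ 0.1060 m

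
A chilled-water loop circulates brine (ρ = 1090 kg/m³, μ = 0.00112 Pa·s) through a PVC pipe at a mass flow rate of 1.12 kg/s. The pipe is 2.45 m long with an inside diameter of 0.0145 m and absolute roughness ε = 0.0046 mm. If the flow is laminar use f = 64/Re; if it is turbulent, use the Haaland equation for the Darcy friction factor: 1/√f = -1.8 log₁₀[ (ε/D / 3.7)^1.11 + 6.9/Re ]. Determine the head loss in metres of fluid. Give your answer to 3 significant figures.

h_f ≈ 6.56 m

A = πD²/4 = π(0.0145)²/4 = 0.0001651 m²; mean velocity V = ṁ/(ρA) = 1.12/(1090 · 0.0001651) = 6.223 m/s.
Reynolds number Re = ρVD/μ = 1090 · 6.223 · 0.0145 / 0.00112 = 8.781e+04.
Re > 4000 → turbulent. Relative roughness ε/D = 4.6e-06/0.0145 = 0.000317. Haaland: 1/√f = -1.8 log₁₀[(0.000317/3.7)^1.11 + 6.9/8.781e+04] = -1.8 log₁₀[3.06e-05 + 7.86e-05] = 7.131, so f = 0.01966.
Darcy-Weisbach: ΔP = f(L/D)(ρV²/2) = 0.01966·(2.45/0.0145)·(1090·6.223²/2) = 0.01966·169·2.11e+04 = 7.011e+04 Pa.
Head loss h_f = ΔP/(ρg) = 7.011e+04/(1090·9.81) = 6.56 m.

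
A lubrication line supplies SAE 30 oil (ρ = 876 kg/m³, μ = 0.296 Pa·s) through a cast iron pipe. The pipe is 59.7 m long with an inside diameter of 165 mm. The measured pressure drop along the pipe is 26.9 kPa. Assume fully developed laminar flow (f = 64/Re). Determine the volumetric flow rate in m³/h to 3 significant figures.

For laminar flow, f = 64/Re with Re = ρVD/μ, so Darcy-Weisbach reduces to ΔP = 32μLV/D². Solving for V: V = ΔP·D²/(32μL) = 2.69e+04·(0.165)²/(32·0.296·59.7) = 1.295 m/s.
Check: Re = ρVD/μ = 876·1.295·0.165/0.296 = 632.4 < 2300, so the laminar assumption holds.
Q = V·A = 1.295·(π/4·0.165²) = 0.02769 m³/s = 99.7 m³/h.

Q ≈ 99.7 m³/h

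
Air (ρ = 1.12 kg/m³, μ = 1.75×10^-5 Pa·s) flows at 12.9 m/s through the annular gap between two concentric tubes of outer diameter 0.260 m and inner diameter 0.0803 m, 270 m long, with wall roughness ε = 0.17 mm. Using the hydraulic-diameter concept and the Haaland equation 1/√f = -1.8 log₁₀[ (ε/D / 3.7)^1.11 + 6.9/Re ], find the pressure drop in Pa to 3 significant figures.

Hydraulic diameter D_h = 4A/P = D_o - D_i = 0.26 - 0.0803 = 0.1797 m.
Re = ρVD_h/μ = 1.12·12.9·0.1797/1.75e-05 = 1.484e+05.
ε/D_h = 0.00017/0.1797 = 0.000946; Haaland gives 1/√f = -1.8 log₁₀[0.000103+4.65e-05] = 6.886, so f = 0.02109.
ΔP = f(L/D_h)(ρV²/2) = 0.02109·270/0.1797·93.19 = 2953 Pa.

ΔP ≈ 2950 Pa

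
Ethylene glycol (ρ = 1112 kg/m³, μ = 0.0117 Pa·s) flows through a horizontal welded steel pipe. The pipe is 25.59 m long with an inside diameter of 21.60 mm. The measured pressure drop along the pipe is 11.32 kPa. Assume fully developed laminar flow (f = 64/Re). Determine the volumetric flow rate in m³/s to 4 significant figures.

For laminar flow, f = 64/Re with Re = ρVD/μ, so Darcy-Weisbach reduces to ΔP = 32μLV/D². Solving for V: V = ΔP·D²/(32μL) = 1.132e+04·(0.0216)²/(32·0.0117·25.59) = 0.5512 m/s.
Check: Re = ρVD/μ = 1112·0.5512·0.0216/0.0117 = 1132 < 2300, so the laminar assumption holds.
Q = V·A = 0.5512·(π/4·0.0216²) = 0.000202 m³/s = 2.020×10^-4 m³/s.

Q ≈ 2.020×10^-4 m³/s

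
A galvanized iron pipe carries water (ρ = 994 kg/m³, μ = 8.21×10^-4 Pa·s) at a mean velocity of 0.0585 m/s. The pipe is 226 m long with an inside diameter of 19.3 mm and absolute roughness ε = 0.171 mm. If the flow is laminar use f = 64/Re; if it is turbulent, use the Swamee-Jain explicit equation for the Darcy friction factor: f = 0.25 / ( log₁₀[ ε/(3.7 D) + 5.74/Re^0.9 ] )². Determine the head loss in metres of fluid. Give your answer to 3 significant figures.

Reynolds number Re = ρVD/μ = 994 · 0.0585 · 0.0193 / 0.000821 = 1367.
Re < 2300 → laminar flow, so f = 64/Re = 64/1367 = 0.04682 (the turbulent correlation is not needed).
Darcy-Weisbach: ΔP = f(L/D)(ρV²/2) = 0.04682·(226/0.0193)·(994·0.0585²/2) = 0.04682·1.171e+04·1.701 = 932.5 Pa.
Head loss h_f = ΔP/(ρg) = 932.5/(994·9.81) = 0.0956 m.

h_f ≈ 0.0956 m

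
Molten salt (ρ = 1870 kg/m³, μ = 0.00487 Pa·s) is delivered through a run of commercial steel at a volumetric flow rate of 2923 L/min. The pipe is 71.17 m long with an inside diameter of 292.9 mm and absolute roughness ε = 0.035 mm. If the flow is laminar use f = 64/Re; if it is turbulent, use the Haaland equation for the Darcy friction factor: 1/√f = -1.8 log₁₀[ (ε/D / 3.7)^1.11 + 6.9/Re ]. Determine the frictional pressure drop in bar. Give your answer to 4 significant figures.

ΔP ≈ 0.02267 bar

Q = 2923 L/min = 2923/60000 = 0.04872 m³/s.
Cross-sectional area A = πD²/4 = π(0.2929)²/4 = 0.06738 m²; mean velocity V = Q/A = 0.04872/0.06738 = 0.723 m/s.
Reynolds number Re = ρVD/μ = 1870 · 0.723 · 0.2929 / 0.00487 = 8.132e+04.
Re > 4000 → turbulent. Relative roughness ε/D = 3.5e-05/0.2929 = 0.000119. Haaland: 1/√f = -1.8 log₁₀[(0.000119/3.7)^1.11 + 6.9/8.132e+04] = -1.8 log₁₀[1.04e-05 + 8.49e-05] = 7.238, so f = 0.01909.
Darcy-Weisbach: ΔP = f(L/D)(ρV²/2) = 0.01909·(71.17/0.2929)·(1870·0.723²/2) = 0.01909·243·488.8 = 2267 Pa.
ΔP = 2267 Pa = 0.02267 bar.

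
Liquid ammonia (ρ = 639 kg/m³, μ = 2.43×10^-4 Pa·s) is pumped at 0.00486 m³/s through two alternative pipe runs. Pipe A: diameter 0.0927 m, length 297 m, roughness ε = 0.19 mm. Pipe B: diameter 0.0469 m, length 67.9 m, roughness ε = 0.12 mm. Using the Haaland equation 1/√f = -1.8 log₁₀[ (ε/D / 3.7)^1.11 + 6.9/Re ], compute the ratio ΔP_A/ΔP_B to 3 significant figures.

Pipe A: V = Q/A = 0.00486/0.006749 = 0.7201 m/s; Re = 1.755e+05; ε/D = 0.00205; Haaland → f = 0.0245; ΔP_A = f(L/D)(ρV²/2) = 1.3e+04 Pa.
Pipe B: V = Q/A = 0.00486/0.001728 = 2.813 m/s; Re = 3.47e+05; ε/D = 0.00256; Haaland → f = 0.02547; ΔP_B = f(L/D)(ρV²/2) = 9.325e+04 Pa.
ΔP_A/ΔP_B = 1.3e+04/9.325e+04 = 0.139.

ΔP_A/ΔP_B ≈ 0.139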